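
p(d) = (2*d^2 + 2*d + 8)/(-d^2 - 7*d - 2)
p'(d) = (2*d + 7)*(2*d^2 + 2*d + 8)/(-d^2 - 7*d - 2)^2 + (4*d + 2)/(-d^2 - 7*d - 2) = 4*(-3*d^2 + 2*d + 13)/(d^4 + 14*d^3 + 53*d^2 + 28*d + 4)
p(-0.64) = 3.64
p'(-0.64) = 9.79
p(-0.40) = 11.75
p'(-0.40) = 114.45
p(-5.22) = 7.14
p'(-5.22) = -5.96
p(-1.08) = 1.86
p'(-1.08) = 1.52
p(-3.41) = 2.39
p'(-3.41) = -1.09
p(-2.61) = 1.73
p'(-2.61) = -0.57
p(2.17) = -0.99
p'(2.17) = 0.03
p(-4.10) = 3.38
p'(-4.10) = -1.87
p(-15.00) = -3.51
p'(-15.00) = -0.19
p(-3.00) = 2.00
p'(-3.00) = -0.80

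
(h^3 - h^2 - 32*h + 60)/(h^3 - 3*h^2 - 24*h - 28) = (-h^3 + h^2 + 32*h - 60)/(-h^3 + 3*h^2 + 24*h + 28)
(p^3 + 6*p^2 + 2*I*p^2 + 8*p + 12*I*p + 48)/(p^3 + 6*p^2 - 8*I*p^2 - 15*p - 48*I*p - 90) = (p^2 + 2*I*p + 8)/(p^2 - 8*I*p - 15)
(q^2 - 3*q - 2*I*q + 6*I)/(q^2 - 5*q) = (q^2 - 3*q - 2*I*q + 6*I)/(q*(q - 5))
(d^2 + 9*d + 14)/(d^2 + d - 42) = (d + 2)/(d - 6)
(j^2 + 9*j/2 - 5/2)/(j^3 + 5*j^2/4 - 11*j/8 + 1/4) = 4*(j + 5)/(4*j^2 + 7*j - 2)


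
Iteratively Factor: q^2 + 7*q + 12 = (q + 3)*(q + 4)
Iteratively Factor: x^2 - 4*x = (x)*(x - 4)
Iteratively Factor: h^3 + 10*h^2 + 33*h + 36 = (h + 3)*(h^2 + 7*h + 12) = (h + 3)^2*(h + 4)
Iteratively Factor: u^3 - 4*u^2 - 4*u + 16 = (u - 4)*(u^2 - 4) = (u - 4)*(u + 2)*(u - 2)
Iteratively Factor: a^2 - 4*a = (a)*(a - 4)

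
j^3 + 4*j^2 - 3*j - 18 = (j - 2)*(j + 3)^2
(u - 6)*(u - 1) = u^2 - 7*u + 6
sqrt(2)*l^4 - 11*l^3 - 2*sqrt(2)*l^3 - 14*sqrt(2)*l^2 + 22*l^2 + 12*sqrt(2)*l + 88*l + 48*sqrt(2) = (l - 4)*(l + 2)*(l - 6*sqrt(2))*(sqrt(2)*l + 1)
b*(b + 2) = b^2 + 2*b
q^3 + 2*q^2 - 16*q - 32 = (q - 4)*(q + 2)*(q + 4)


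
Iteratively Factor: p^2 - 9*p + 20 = (p - 5)*(p - 4)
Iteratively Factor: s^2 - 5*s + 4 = (s - 4)*(s - 1)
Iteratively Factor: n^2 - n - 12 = (n - 4)*(n + 3)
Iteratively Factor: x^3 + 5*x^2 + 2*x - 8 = (x + 4)*(x^2 + x - 2) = (x - 1)*(x + 4)*(x + 2)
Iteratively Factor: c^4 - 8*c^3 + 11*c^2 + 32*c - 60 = (c + 2)*(c^3 - 10*c^2 + 31*c - 30) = (c - 2)*(c + 2)*(c^2 - 8*c + 15) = (c - 5)*(c - 2)*(c + 2)*(c - 3)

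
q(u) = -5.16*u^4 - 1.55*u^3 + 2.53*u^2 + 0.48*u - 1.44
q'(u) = -20.64*u^3 - 4.65*u^2 + 5.06*u + 0.48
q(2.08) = -100.03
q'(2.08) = -194.85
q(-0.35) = -1.31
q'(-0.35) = -0.98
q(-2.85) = -286.81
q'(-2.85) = 426.09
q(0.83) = -2.63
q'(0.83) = -10.33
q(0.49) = -1.08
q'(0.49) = -0.59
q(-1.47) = -15.85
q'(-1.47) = 48.56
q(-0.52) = -1.16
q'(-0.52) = -0.51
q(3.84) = -1172.01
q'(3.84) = -1217.36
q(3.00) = -437.04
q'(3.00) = -583.47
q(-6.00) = -6265.80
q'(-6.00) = 4260.96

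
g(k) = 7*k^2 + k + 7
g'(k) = 14*k + 1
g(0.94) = 14.13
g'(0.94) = 14.16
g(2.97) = 71.72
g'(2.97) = 42.58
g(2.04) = 38.17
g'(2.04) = 29.56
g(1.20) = 18.28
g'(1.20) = 17.80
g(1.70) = 28.93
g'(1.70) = 24.80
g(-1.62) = 23.75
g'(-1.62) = -21.68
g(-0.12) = 6.98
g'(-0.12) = -0.68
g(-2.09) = 35.49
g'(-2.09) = -28.26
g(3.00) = 73.00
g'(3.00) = 43.00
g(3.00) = 73.00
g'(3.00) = 43.00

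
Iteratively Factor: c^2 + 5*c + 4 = (c + 1)*(c + 4)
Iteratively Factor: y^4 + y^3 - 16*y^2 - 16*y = (y + 1)*(y^3 - 16*y) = (y - 4)*(y + 1)*(y^2 + 4*y) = y*(y - 4)*(y + 1)*(y + 4)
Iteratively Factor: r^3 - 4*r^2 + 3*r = (r - 3)*(r^2 - r) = r*(r - 3)*(r - 1)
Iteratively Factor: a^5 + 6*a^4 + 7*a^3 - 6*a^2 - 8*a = (a)*(a^4 + 6*a^3 + 7*a^2 - 6*a - 8) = a*(a + 1)*(a^3 + 5*a^2 + 2*a - 8) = a*(a + 1)*(a + 4)*(a^2 + a - 2) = a*(a - 1)*(a + 1)*(a + 4)*(a + 2)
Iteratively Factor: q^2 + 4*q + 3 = (q + 3)*(q + 1)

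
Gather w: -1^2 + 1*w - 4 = w - 5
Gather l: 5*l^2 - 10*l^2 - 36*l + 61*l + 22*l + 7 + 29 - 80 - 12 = -5*l^2 + 47*l - 56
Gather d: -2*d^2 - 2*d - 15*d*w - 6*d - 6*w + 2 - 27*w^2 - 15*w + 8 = -2*d^2 + d*(-15*w - 8) - 27*w^2 - 21*w + 10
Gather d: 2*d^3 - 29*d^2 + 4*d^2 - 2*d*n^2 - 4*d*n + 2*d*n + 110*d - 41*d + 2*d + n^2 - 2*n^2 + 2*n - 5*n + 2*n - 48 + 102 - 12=2*d^3 - 25*d^2 + d*(-2*n^2 - 2*n + 71) - n^2 - n + 42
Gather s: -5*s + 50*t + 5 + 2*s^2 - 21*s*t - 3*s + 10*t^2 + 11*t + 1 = 2*s^2 + s*(-21*t - 8) + 10*t^2 + 61*t + 6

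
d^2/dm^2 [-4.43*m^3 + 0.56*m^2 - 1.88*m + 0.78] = 1.12 - 26.58*m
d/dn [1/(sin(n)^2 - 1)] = -2*sin(n)/cos(n)^3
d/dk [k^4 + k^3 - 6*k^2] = k*(4*k^2 + 3*k - 12)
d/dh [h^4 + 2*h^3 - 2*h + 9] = 4*h^3 + 6*h^2 - 2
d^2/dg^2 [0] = 0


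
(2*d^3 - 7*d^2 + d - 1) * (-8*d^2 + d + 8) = -16*d^5 + 58*d^4 + d^3 - 47*d^2 + 7*d - 8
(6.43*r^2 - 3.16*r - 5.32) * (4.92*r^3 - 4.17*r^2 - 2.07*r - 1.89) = 31.6356*r^5 - 42.3603*r^4 - 26.3073*r^3 + 16.5729*r^2 + 16.9848*r + 10.0548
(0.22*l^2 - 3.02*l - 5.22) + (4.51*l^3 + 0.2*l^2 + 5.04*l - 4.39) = 4.51*l^3 + 0.42*l^2 + 2.02*l - 9.61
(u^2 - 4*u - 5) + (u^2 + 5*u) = 2*u^2 + u - 5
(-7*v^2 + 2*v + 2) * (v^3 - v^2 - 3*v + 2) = -7*v^5 + 9*v^4 + 21*v^3 - 22*v^2 - 2*v + 4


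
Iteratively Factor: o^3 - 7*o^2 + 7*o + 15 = (o - 3)*(o^2 - 4*o - 5) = (o - 3)*(o + 1)*(o - 5)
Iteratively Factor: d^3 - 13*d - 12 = (d - 4)*(d^2 + 4*d + 3) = (d - 4)*(d + 1)*(d + 3)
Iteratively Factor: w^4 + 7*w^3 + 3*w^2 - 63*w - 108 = (w + 3)*(w^3 + 4*w^2 - 9*w - 36) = (w - 3)*(w + 3)*(w^2 + 7*w + 12) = (w - 3)*(w + 3)*(w + 4)*(w + 3)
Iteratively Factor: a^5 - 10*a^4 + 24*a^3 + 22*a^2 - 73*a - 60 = (a + 1)*(a^4 - 11*a^3 + 35*a^2 - 13*a - 60) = (a + 1)^2*(a^3 - 12*a^2 + 47*a - 60) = (a - 4)*(a + 1)^2*(a^2 - 8*a + 15) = (a - 4)*(a - 3)*(a + 1)^2*(a - 5)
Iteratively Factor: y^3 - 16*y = (y + 4)*(y^2 - 4*y) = y*(y + 4)*(y - 4)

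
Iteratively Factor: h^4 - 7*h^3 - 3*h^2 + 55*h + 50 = (h + 1)*(h^3 - 8*h^2 + 5*h + 50) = (h - 5)*(h + 1)*(h^2 - 3*h - 10) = (h - 5)*(h + 1)*(h + 2)*(h - 5)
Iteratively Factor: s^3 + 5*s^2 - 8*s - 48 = (s + 4)*(s^2 + s - 12) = (s - 3)*(s + 4)*(s + 4)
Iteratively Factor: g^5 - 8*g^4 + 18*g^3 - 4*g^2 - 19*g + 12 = (g + 1)*(g^4 - 9*g^3 + 27*g^2 - 31*g + 12) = (g - 1)*(g + 1)*(g^3 - 8*g^2 + 19*g - 12) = (g - 1)^2*(g + 1)*(g^2 - 7*g + 12) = (g - 3)*(g - 1)^2*(g + 1)*(g - 4)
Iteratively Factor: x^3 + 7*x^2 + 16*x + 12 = (x + 3)*(x^2 + 4*x + 4) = (x + 2)*(x + 3)*(x + 2)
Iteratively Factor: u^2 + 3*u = (u + 3)*(u)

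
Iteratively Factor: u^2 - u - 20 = (u + 4)*(u - 5)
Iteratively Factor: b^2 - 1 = (b - 1)*(b + 1)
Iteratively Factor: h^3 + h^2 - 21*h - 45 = (h - 5)*(h^2 + 6*h + 9) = (h - 5)*(h + 3)*(h + 3)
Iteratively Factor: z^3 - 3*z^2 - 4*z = (z + 1)*(z^2 - 4*z) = z*(z + 1)*(z - 4)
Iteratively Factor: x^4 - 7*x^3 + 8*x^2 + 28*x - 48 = (x + 2)*(x^3 - 9*x^2 + 26*x - 24) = (x - 3)*(x + 2)*(x^2 - 6*x + 8) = (x - 3)*(x - 2)*(x + 2)*(x - 4)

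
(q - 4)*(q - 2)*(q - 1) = q^3 - 7*q^2 + 14*q - 8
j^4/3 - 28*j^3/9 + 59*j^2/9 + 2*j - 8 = (j/3 + 1/3)*(j - 6)*(j - 3)*(j - 4/3)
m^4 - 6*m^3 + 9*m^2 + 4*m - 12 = (m - 3)*(m - 2)^2*(m + 1)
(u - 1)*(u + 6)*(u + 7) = u^3 + 12*u^2 + 29*u - 42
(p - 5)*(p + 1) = p^2 - 4*p - 5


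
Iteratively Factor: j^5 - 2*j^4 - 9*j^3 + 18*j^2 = (j)*(j^4 - 2*j^3 - 9*j^2 + 18*j) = j*(j - 3)*(j^3 + j^2 - 6*j) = j*(j - 3)*(j - 2)*(j^2 + 3*j) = j^2*(j - 3)*(j - 2)*(j + 3)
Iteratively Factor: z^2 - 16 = (z + 4)*(z - 4)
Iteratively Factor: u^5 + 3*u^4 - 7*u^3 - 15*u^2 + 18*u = (u)*(u^4 + 3*u^3 - 7*u^2 - 15*u + 18) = u*(u + 3)*(u^3 - 7*u + 6) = u*(u + 3)^2*(u^2 - 3*u + 2) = u*(u - 2)*(u + 3)^2*(u - 1)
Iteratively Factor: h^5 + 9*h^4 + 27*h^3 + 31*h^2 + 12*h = (h + 4)*(h^4 + 5*h^3 + 7*h^2 + 3*h) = h*(h + 4)*(h^3 + 5*h^2 + 7*h + 3) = h*(h + 3)*(h + 4)*(h^2 + 2*h + 1) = h*(h + 1)*(h + 3)*(h + 4)*(h + 1)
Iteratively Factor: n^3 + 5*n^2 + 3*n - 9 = (n + 3)*(n^2 + 2*n - 3) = (n + 3)^2*(n - 1)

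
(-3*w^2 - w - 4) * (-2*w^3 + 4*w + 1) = 6*w^5 + 2*w^4 - 4*w^3 - 7*w^2 - 17*w - 4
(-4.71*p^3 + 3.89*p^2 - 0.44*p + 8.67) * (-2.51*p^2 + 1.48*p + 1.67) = 11.8221*p^5 - 16.7347*p^4 - 1.0041*p^3 - 15.9166*p^2 + 12.0968*p + 14.4789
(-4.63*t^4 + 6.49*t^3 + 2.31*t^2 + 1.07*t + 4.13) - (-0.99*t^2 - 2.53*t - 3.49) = -4.63*t^4 + 6.49*t^3 + 3.3*t^2 + 3.6*t + 7.62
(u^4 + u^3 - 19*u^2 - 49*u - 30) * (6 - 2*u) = -2*u^5 + 4*u^4 + 44*u^3 - 16*u^2 - 234*u - 180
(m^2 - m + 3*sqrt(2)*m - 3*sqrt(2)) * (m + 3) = m^3 + 2*m^2 + 3*sqrt(2)*m^2 - 3*m + 6*sqrt(2)*m - 9*sqrt(2)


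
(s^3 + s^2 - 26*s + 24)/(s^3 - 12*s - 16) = (s^2 + 5*s - 6)/(s^2 + 4*s + 4)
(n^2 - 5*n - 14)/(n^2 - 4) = (n - 7)/(n - 2)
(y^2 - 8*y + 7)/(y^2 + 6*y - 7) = (y - 7)/(y + 7)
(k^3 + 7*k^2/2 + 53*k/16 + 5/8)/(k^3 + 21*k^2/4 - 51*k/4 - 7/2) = (4*k^2 + 13*k + 10)/(4*(k^2 + 5*k - 14))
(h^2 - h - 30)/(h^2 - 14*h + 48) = (h + 5)/(h - 8)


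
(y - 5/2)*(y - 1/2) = y^2 - 3*y + 5/4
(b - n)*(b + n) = b^2 - n^2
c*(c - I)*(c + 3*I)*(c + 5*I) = c^4 + 7*I*c^3 - 7*c^2 + 15*I*c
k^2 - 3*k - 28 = (k - 7)*(k + 4)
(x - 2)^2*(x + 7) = x^3 + 3*x^2 - 24*x + 28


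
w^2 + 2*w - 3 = (w - 1)*(w + 3)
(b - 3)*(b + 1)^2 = b^3 - b^2 - 5*b - 3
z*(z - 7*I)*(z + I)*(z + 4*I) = z^4 - 2*I*z^3 + 31*z^2 + 28*I*z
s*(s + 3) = s^2 + 3*s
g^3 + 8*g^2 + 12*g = g*(g + 2)*(g + 6)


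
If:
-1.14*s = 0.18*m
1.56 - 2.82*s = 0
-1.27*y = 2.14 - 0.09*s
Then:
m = -3.50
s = 0.55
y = -1.65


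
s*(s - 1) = s^2 - s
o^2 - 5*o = o*(o - 5)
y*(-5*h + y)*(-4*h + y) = 20*h^2*y - 9*h*y^2 + y^3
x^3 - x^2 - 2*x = x*(x - 2)*(x + 1)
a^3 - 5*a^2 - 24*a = a*(a - 8)*(a + 3)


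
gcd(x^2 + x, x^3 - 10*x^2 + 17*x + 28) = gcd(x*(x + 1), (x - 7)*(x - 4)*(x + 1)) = x + 1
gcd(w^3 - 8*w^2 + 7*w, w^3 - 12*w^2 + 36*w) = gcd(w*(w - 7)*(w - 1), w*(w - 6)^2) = w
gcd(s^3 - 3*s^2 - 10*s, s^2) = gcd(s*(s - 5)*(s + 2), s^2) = s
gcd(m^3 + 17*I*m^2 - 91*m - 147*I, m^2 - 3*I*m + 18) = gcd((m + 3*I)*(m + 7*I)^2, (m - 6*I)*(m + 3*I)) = m + 3*I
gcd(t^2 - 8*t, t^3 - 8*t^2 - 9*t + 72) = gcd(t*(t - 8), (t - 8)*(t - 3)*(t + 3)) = t - 8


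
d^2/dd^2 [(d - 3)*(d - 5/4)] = 2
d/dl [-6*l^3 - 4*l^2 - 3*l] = -18*l^2 - 8*l - 3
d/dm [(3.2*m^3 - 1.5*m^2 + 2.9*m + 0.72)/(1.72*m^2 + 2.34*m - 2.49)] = (5.504*m^4 + 14.976*m^3 - 32.402*m^2 + 4.9932*m - 8.9058)/(2.9584*m^4 + 8.0496*m^3 - 3.09*m^2 - 11.6532*m + 6.2001)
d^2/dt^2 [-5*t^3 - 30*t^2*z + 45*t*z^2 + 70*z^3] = -30*t - 60*z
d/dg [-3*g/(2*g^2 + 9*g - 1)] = 3*(2*g^2 + 1)/(4*g^4 + 36*g^3 + 77*g^2 - 18*g + 1)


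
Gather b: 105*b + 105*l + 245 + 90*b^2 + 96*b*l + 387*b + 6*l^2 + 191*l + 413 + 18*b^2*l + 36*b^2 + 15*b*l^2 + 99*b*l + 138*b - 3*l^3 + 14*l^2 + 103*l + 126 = b^2*(18*l + 126) + b*(15*l^2 + 195*l + 630) - 3*l^3 + 20*l^2 + 399*l + 784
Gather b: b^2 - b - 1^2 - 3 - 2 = b^2 - b - 6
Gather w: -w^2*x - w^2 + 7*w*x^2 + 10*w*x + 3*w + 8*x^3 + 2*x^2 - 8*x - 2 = w^2*(-x - 1) + w*(7*x^2 + 10*x + 3) + 8*x^3 + 2*x^2 - 8*x - 2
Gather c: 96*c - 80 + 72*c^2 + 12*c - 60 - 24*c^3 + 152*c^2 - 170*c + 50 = -24*c^3 + 224*c^2 - 62*c - 90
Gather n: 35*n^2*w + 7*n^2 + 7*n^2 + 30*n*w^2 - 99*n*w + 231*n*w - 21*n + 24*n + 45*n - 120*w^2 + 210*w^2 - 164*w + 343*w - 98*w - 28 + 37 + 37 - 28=n^2*(35*w + 14) + n*(30*w^2 + 132*w + 48) + 90*w^2 + 81*w + 18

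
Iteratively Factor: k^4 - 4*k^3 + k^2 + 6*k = (k)*(k^3 - 4*k^2 + k + 6) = k*(k + 1)*(k^2 - 5*k + 6) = k*(k - 2)*(k + 1)*(k - 3)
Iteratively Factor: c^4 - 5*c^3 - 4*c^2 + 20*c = (c - 2)*(c^3 - 3*c^2 - 10*c) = (c - 2)*(c + 2)*(c^2 - 5*c) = c*(c - 2)*(c + 2)*(c - 5)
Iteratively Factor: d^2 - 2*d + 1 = (d - 1)*(d - 1)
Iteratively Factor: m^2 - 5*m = (m)*(m - 5)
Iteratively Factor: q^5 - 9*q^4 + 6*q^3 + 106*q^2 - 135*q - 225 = (q + 1)*(q^4 - 10*q^3 + 16*q^2 + 90*q - 225) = (q - 3)*(q + 1)*(q^3 - 7*q^2 - 5*q + 75) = (q - 3)*(q + 1)*(q + 3)*(q^2 - 10*q + 25) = (q - 5)*(q - 3)*(q + 1)*(q + 3)*(q - 5)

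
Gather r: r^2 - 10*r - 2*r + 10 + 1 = r^2 - 12*r + 11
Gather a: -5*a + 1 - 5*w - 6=-5*a - 5*w - 5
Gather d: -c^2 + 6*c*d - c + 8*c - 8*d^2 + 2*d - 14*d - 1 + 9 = -c^2 + 7*c - 8*d^2 + d*(6*c - 12) + 8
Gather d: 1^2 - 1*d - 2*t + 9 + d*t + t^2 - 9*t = d*(t - 1) + t^2 - 11*t + 10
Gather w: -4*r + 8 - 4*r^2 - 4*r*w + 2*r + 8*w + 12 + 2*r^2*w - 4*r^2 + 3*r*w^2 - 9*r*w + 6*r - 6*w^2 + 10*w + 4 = -8*r^2 + 4*r + w^2*(3*r - 6) + w*(2*r^2 - 13*r + 18) + 24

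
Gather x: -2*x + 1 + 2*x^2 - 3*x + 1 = 2*x^2 - 5*x + 2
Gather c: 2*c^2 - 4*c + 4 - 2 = 2*c^2 - 4*c + 2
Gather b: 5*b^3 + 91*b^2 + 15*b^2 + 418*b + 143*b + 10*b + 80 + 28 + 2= 5*b^3 + 106*b^2 + 571*b + 110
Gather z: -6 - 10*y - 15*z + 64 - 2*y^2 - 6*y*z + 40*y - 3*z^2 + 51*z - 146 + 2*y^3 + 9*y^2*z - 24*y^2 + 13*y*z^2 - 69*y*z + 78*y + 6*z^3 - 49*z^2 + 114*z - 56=2*y^3 - 26*y^2 + 108*y + 6*z^3 + z^2*(13*y - 52) + z*(9*y^2 - 75*y + 150) - 144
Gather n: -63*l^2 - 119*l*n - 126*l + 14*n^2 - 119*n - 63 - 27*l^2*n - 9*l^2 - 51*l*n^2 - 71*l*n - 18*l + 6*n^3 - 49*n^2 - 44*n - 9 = -72*l^2 - 144*l + 6*n^3 + n^2*(-51*l - 35) + n*(-27*l^2 - 190*l - 163) - 72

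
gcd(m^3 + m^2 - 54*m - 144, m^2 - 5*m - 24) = m^2 - 5*m - 24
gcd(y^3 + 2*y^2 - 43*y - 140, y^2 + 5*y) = y + 5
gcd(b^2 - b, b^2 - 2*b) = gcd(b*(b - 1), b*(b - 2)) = b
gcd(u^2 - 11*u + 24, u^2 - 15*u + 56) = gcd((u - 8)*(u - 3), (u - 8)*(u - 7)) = u - 8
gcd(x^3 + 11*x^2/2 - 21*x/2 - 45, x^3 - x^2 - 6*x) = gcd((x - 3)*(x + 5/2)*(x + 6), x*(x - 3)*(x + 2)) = x - 3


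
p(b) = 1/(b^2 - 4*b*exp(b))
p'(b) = (4*b*exp(b) - 2*b + 4*exp(b))/(b^2 - 4*b*exp(b))^2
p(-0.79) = 0.49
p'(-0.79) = 0.46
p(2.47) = -0.01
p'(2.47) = 0.01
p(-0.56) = 0.63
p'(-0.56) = 0.84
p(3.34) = -0.00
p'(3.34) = 0.00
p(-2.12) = 0.18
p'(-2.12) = 0.12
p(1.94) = -0.02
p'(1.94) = 0.03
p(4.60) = -0.00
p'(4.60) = 0.00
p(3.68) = -0.00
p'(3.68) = 0.00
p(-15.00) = 0.00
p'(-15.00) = 0.00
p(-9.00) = 0.01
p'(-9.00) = 0.00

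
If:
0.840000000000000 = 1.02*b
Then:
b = 0.82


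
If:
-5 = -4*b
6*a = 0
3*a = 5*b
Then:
No Solution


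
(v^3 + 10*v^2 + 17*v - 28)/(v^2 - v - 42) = (-v^3 - 10*v^2 - 17*v + 28)/(-v^2 + v + 42)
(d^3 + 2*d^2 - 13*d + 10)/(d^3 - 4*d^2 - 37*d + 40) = (d - 2)/(d - 8)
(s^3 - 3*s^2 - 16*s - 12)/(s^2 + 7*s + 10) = (s^2 - 5*s - 6)/(s + 5)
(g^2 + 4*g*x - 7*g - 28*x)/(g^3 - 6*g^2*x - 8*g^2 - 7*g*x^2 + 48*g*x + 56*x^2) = (g^2 + 4*g*x - 7*g - 28*x)/(g^3 - 6*g^2*x - 8*g^2 - 7*g*x^2 + 48*g*x + 56*x^2)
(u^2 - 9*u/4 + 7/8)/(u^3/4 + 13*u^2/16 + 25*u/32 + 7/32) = 4*(8*u^2 - 18*u + 7)/(8*u^3 + 26*u^2 + 25*u + 7)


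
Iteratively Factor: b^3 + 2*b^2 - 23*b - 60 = (b + 4)*(b^2 - 2*b - 15) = (b + 3)*(b + 4)*(b - 5)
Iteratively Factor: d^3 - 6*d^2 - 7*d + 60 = (d - 4)*(d^2 - 2*d - 15) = (d - 4)*(d + 3)*(d - 5)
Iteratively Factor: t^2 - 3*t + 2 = (t - 2)*(t - 1)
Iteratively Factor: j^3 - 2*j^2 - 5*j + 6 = (j + 2)*(j^2 - 4*j + 3) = (j - 3)*(j + 2)*(j - 1)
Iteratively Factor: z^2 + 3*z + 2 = (z + 1)*(z + 2)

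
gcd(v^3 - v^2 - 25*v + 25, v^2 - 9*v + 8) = v - 1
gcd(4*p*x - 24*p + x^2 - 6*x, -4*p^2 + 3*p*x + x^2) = 4*p + x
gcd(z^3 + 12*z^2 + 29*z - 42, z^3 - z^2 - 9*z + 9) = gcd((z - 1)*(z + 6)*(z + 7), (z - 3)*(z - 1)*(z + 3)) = z - 1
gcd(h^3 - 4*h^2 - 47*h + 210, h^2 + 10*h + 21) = h + 7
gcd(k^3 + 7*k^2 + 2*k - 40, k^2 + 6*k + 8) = k + 4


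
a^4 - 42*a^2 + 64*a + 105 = (a - 5)*(a - 3)*(a + 1)*(a + 7)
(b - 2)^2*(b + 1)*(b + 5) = b^4 + 2*b^3 - 15*b^2 + 4*b + 20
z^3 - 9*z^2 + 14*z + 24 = (z - 6)*(z - 4)*(z + 1)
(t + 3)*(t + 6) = t^2 + 9*t + 18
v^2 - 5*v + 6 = (v - 3)*(v - 2)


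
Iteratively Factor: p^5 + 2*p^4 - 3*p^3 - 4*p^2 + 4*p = (p)*(p^4 + 2*p^3 - 3*p^2 - 4*p + 4) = p*(p + 2)*(p^3 - 3*p + 2) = p*(p - 1)*(p + 2)*(p^2 + p - 2) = p*(p - 1)*(p + 2)^2*(p - 1)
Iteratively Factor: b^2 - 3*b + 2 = (b - 1)*(b - 2)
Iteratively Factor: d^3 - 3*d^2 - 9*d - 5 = (d + 1)*(d^2 - 4*d - 5) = (d - 5)*(d + 1)*(d + 1)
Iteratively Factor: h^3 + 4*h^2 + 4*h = (h + 2)*(h^2 + 2*h) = (h + 2)^2*(h)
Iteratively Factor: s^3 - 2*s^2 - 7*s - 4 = (s + 1)*(s^2 - 3*s - 4) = (s - 4)*(s + 1)*(s + 1)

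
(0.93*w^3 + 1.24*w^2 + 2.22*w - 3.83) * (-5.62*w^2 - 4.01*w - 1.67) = -5.2266*w^5 - 10.6981*w^4 - 19.0019*w^3 + 10.5516*w^2 + 11.6509*w + 6.3961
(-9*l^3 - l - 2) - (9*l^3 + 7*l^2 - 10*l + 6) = -18*l^3 - 7*l^2 + 9*l - 8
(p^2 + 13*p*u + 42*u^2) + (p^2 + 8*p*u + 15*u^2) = 2*p^2 + 21*p*u + 57*u^2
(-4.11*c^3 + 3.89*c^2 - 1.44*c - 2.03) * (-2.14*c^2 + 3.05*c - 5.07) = 8.7954*c^5 - 20.8601*c^4 + 35.7838*c^3 - 19.7701*c^2 + 1.1093*c + 10.2921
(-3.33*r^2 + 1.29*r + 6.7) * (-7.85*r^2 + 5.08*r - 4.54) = 26.1405*r^4 - 27.0429*r^3 - 30.9236*r^2 + 28.1794*r - 30.418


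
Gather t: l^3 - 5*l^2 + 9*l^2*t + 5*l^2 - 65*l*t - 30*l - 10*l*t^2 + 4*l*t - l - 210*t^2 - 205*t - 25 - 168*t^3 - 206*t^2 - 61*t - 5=l^3 - 31*l - 168*t^3 + t^2*(-10*l - 416) + t*(9*l^2 - 61*l - 266) - 30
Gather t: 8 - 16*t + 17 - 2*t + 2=27 - 18*t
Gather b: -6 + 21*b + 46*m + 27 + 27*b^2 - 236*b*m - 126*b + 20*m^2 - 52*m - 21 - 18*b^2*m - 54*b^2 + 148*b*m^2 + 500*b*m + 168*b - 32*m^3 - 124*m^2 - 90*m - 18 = b^2*(-18*m - 27) + b*(148*m^2 + 264*m + 63) - 32*m^3 - 104*m^2 - 96*m - 18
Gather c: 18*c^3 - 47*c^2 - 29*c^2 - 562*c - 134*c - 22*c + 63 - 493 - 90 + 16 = 18*c^3 - 76*c^2 - 718*c - 504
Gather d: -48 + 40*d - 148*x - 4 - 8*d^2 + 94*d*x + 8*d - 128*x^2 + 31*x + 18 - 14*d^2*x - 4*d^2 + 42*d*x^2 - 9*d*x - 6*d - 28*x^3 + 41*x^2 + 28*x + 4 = d^2*(-14*x - 12) + d*(42*x^2 + 85*x + 42) - 28*x^3 - 87*x^2 - 89*x - 30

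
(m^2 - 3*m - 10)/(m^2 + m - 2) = (m - 5)/(m - 1)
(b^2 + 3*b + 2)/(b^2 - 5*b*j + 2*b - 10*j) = (b + 1)/(b - 5*j)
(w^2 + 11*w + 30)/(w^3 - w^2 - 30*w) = (w + 6)/(w*(w - 6))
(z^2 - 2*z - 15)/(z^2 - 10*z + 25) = (z + 3)/(z - 5)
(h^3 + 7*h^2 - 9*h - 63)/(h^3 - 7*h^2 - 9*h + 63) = (h + 7)/(h - 7)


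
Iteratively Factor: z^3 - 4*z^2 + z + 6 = (z - 3)*(z^2 - z - 2) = (z - 3)*(z + 1)*(z - 2)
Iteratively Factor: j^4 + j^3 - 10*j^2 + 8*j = (j - 2)*(j^3 + 3*j^2 - 4*j) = j*(j - 2)*(j^2 + 3*j - 4) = j*(j - 2)*(j - 1)*(j + 4)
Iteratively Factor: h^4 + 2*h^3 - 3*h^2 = (h - 1)*(h^3 + 3*h^2) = (h - 1)*(h + 3)*(h^2) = h*(h - 1)*(h + 3)*(h)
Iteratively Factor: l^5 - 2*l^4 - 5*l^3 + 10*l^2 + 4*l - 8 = (l - 2)*(l^4 - 5*l^2 + 4) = (l - 2)*(l + 2)*(l^3 - 2*l^2 - l + 2) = (l - 2)*(l - 1)*(l + 2)*(l^2 - l - 2) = (l - 2)*(l - 1)*(l + 1)*(l + 2)*(l - 2)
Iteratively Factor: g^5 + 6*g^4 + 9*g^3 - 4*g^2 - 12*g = (g)*(g^4 + 6*g^3 + 9*g^2 - 4*g - 12) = g*(g + 2)*(g^3 + 4*g^2 + g - 6) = g*(g - 1)*(g + 2)*(g^2 + 5*g + 6) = g*(g - 1)*(g + 2)*(g + 3)*(g + 2)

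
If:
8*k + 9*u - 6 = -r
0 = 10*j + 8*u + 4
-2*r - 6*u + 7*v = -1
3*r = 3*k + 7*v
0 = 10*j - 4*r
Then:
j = -2/215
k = 56/43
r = -1/43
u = -21/43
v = -171/301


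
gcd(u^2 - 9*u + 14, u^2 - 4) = u - 2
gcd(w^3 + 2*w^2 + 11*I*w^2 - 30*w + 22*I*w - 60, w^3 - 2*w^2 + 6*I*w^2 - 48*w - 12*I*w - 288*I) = w + 6*I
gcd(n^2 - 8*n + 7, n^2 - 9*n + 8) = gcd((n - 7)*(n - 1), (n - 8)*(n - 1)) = n - 1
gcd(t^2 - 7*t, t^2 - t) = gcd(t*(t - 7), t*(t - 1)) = t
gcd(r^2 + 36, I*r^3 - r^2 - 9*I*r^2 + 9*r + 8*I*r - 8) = 1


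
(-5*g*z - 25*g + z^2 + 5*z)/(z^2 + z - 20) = (-5*g + z)/(z - 4)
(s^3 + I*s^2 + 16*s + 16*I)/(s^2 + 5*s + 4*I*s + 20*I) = (s^2 - 3*I*s + 4)/(s + 5)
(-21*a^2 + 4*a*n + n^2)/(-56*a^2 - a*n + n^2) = (3*a - n)/(8*a - n)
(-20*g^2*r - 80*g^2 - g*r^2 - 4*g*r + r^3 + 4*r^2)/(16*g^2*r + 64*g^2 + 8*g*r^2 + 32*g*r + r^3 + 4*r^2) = (-5*g + r)/(4*g + r)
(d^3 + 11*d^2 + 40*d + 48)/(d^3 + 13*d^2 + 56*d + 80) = (d + 3)/(d + 5)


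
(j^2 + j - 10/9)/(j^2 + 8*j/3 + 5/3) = (j - 2/3)/(j + 1)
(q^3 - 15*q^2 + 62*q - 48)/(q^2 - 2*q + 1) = (q^2 - 14*q + 48)/(q - 1)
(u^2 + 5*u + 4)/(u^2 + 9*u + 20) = (u + 1)/(u + 5)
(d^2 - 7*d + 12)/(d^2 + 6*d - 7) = (d^2 - 7*d + 12)/(d^2 + 6*d - 7)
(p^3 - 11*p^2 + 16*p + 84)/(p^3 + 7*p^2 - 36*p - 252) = (p^2 - 5*p - 14)/(p^2 + 13*p + 42)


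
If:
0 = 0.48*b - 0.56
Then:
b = 1.17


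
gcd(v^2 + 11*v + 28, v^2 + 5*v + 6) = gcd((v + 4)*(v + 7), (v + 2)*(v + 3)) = 1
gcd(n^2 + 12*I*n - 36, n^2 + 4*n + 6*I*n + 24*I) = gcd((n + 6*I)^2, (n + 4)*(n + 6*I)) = n + 6*I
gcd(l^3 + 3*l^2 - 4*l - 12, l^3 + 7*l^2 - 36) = l^2 + l - 6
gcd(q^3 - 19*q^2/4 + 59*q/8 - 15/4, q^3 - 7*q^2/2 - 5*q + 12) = q - 3/2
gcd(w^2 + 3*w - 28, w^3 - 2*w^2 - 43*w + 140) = w^2 + 3*w - 28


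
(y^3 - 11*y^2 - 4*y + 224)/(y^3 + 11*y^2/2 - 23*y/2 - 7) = 2*(y^3 - 11*y^2 - 4*y + 224)/(2*y^3 + 11*y^2 - 23*y - 14)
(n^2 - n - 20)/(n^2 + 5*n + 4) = (n - 5)/(n + 1)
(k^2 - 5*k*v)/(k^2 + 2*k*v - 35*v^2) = k/(k + 7*v)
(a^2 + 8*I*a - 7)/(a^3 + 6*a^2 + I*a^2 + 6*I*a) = (a + 7*I)/(a*(a + 6))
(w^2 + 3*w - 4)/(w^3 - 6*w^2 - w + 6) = (w + 4)/(w^2 - 5*w - 6)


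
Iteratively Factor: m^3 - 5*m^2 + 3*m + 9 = (m + 1)*(m^2 - 6*m + 9) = (m - 3)*(m + 1)*(m - 3)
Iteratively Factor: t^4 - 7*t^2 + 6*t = (t - 1)*(t^3 + t^2 - 6*t) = t*(t - 1)*(t^2 + t - 6) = t*(t - 2)*(t - 1)*(t + 3)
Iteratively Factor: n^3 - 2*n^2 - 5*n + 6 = (n - 3)*(n^2 + n - 2) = (n - 3)*(n - 1)*(n + 2)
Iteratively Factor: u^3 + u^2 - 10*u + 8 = (u - 1)*(u^2 + 2*u - 8) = (u - 1)*(u + 4)*(u - 2)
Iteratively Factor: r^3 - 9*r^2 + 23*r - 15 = (r - 5)*(r^2 - 4*r + 3) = (r - 5)*(r - 1)*(r - 3)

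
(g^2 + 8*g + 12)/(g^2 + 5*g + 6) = (g + 6)/(g + 3)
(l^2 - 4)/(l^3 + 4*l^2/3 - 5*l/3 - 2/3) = 3*(l - 2)/(3*l^2 - 2*l - 1)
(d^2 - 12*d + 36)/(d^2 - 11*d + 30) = (d - 6)/(d - 5)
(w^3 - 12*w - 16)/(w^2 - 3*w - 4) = (w^2 + 4*w + 4)/(w + 1)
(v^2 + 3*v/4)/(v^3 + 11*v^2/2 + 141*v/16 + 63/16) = 4*v/(4*v^2 + 19*v + 21)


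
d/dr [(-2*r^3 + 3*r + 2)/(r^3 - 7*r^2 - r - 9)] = (14*r^4 - 2*r^3 + 69*r^2 + 28*r - 25)/(r^6 - 14*r^5 + 47*r^4 - 4*r^3 + 127*r^2 + 18*r + 81)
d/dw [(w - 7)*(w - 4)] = 2*w - 11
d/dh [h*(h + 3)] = 2*h + 3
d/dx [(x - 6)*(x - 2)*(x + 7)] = 3*x^2 - 2*x - 44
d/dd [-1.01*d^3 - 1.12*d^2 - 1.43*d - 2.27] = -3.03*d^2 - 2.24*d - 1.43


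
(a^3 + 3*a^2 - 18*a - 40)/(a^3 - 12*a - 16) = (a + 5)/(a + 2)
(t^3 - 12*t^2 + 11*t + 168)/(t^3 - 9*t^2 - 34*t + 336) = (t + 3)/(t + 6)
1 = 1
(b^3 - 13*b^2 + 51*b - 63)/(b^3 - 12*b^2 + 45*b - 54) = (b - 7)/(b - 6)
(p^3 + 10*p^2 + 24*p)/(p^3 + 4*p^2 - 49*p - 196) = p*(p + 6)/(p^2 - 49)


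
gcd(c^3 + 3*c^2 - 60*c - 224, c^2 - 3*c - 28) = c + 4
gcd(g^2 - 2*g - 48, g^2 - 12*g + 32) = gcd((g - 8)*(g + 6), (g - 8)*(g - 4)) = g - 8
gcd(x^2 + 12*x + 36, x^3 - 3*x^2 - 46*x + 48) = x + 6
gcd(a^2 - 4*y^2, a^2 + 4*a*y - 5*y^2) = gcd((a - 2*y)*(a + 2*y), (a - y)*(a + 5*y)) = 1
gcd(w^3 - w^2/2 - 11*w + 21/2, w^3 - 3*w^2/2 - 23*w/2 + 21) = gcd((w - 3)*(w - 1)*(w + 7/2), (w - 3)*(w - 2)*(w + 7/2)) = w^2 + w/2 - 21/2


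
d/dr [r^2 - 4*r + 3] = 2*r - 4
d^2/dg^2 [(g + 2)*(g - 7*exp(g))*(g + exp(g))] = -6*g^2*exp(g) - 28*g*exp(2*g) - 36*g*exp(g) + 6*g - 84*exp(2*g) - 36*exp(g) + 4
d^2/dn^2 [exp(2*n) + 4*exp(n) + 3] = 4*(exp(n) + 1)*exp(n)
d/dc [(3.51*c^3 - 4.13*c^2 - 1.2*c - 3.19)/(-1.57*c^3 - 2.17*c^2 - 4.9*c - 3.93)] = (-14.1008*c^4 - 38.166*c^3 - 38.7748*c^2 + 18.6172*c - 10.915)/(2.4649*c^6 + 6.8138*c^5 + 20.0949*c^4 + 33.6062*c^3 + 41.0662*c^2 + 38.514*c + 15.4449)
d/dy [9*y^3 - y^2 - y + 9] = 27*y^2 - 2*y - 1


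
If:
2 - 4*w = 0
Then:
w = 1/2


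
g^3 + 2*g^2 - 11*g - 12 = (g - 3)*(g + 1)*(g + 4)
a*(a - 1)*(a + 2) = a^3 + a^2 - 2*a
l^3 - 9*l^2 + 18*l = l*(l - 6)*(l - 3)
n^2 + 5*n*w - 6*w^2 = (n - w)*(n + 6*w)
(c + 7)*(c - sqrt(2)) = c^2 - sqrt(2)*c + 7*c - 7*sqrt(2)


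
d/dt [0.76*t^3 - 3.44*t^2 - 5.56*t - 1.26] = 2.28*t^2 - 6.88*t - 5.56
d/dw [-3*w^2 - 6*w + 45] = -6*w - 6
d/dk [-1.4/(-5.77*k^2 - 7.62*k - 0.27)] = (-16.156*k - 10.668)/(5.77*k^2 + 7.62*k + 0.27)^2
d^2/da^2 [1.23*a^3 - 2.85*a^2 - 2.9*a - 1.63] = 7.38*a - 5.7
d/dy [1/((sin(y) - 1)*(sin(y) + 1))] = -2*sin(y)/cos(y)^3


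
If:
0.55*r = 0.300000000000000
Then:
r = 0.55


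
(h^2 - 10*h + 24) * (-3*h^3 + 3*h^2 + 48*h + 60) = -3*h^5 + 33*h^4 - 54*h^3 - 348*h^2 + 552*h + 1440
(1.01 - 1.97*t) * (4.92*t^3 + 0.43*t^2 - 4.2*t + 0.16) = -9.6924*t^4 + 4.1221*t^3 + 8.7083*t^2 - 4.5572*t + 0.1616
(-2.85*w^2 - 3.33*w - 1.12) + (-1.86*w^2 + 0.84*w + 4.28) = -4.71*w^2 - 2.49*w + 3.16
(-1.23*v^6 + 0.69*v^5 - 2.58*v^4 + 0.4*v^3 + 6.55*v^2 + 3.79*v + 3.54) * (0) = 0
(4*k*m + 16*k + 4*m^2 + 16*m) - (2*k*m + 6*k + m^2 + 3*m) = 2*k*m + 10*k + 3*m^2 + 13*m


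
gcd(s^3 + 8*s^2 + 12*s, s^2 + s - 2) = s + 2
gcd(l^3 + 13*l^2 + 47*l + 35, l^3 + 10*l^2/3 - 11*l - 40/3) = l^2 + 6*l + 5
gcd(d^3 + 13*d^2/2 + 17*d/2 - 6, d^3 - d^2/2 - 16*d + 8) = d^2 + 7*d/2 - 2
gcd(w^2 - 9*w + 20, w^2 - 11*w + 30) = w - 5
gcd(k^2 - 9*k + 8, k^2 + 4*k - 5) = k - 1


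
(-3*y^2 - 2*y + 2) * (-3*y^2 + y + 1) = 9*y^4 + 3*y^3 - 11*y^2 + 2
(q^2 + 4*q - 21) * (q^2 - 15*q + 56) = q^4 - 11*q^3 - 25*q^2 + 539*q - 1176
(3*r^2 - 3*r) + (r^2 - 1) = 4*r^2 - 3*r - 1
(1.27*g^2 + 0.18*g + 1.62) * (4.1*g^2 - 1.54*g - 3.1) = 5.207*g^4 - 1.2178*g^3 + 2.4278*g^2 - 3.0528*g - 5.022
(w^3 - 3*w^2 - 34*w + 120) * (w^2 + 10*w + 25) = w^5 + 7*w^4 - 39*w^3 - 295*w^2 + 350*w + 3000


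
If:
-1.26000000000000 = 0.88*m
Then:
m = -1.43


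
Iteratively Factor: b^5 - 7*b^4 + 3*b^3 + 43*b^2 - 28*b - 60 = (b - 2)*(b^4 - 5*b^3 - 7*b^2 + 29*b + 30) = (b - 2)*(b + 1)*(b^3 - 6*b^2 - b + 30) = (b - 3)*(b - 2)*(b + 1)*(b^2 - 3*b - 10) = (b - 3)*(b - 2)*(b + 1)*(b + 2)*(b - 5)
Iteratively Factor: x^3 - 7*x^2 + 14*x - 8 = (x - 4)*(x^2 - 3*x + 2) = (x - 4)*(x - 1)*(x - 2)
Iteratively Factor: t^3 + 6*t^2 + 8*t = (t + 2)*(t^2 + 4*t) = t*(t + 2)*(t + 4)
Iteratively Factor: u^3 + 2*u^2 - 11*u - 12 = (u - 3)*(u^2 + 5*u + 4) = (u - 3)*(u + 1)*(u + 4)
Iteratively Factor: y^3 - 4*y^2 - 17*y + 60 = (y + 4)*(y^2 - 8*y + 15) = (y - 5)*(y + 4)*(y - 3)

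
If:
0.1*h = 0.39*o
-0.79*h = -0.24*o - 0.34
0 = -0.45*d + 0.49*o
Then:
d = 0.13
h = 0.47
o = 0.12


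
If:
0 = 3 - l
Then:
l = 3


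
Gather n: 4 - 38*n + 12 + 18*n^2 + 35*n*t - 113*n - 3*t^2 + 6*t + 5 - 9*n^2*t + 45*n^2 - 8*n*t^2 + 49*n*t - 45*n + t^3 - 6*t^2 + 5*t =n^2*(63 - 9*t) + n*(-8*t^2 + 84*t - 196) + t^3 - 9*t^2 + 11*t + 21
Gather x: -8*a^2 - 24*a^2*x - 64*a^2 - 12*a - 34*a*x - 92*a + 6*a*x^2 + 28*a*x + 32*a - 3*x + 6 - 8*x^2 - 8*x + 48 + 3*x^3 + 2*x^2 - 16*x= -72*a^2 - 72*a + 3*x^3 + x^2*(6*a - 6) + x*(-24*a^2 - 6*a - 27) + 54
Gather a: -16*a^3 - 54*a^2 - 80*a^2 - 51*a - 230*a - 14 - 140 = -16*a^3 - 134*a^2 - 281*a - 154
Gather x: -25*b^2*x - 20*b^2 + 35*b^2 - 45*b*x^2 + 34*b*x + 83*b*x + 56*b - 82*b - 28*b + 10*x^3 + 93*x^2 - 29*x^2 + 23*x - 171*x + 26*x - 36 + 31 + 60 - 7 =15*b^2 - 54*b + 10*x^3 + x^2*(64 - 45*b) + x*(-25*b^2 + 117*b - 122) + 48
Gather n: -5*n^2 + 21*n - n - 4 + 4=-5*n^2 + 20*n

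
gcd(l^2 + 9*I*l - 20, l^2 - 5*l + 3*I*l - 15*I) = 1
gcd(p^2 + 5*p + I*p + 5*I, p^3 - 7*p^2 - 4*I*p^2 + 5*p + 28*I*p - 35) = p + I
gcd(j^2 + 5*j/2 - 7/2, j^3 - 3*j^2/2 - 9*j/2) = 1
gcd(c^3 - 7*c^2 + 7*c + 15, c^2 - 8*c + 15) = c^2 - 8*c + 15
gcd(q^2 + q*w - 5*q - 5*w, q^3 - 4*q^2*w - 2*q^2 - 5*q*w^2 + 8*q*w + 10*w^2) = q + w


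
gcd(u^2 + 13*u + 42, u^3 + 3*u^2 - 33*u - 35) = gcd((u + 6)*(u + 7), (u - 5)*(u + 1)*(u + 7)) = u + 7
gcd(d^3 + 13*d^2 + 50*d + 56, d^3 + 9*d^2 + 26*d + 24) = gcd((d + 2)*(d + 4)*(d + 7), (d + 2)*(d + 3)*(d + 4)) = d^2 + 6*d + 8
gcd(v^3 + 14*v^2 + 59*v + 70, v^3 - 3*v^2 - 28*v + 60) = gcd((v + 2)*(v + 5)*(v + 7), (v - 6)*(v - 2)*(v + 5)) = v + 5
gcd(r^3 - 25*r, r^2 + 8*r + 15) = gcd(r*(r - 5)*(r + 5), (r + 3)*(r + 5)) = r + 5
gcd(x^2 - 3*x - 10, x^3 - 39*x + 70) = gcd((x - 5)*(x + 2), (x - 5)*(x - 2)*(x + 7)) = x - 5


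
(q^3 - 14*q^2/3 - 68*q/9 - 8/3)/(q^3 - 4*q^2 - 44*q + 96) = (9*q^3 - 42*q^2 - 68*q - 24)/(9*(q^3 - 4*q^2 - 44*q + 96))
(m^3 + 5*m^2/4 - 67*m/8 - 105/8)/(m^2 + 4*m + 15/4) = (4*m^2 - 5*m - 21)/(2*(2*m + 3))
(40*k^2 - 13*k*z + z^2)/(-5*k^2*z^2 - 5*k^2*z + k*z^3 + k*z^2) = (-8*k + z)/(k*z*(z + 1))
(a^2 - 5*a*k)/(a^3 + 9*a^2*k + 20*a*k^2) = (a - 5*k)/(a^2 + 9*a*k + 20*k^2)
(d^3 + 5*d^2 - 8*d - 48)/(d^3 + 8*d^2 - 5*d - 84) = (d + 4)/(d + 7)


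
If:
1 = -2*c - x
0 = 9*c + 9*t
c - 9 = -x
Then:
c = -10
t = 10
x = 19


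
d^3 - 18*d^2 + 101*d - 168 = (d - 8)*(d - 7)*(d - 3)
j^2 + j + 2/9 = (j + 1/3)*(j + 2/3)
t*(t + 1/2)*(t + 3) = t^3 + 7*t^2/2 + 3*t/2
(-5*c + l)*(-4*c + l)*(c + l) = 20*c^3 + 11*c^2*l - 8*c*l^2 + l^3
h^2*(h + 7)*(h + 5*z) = h^4 + 5*h^3*z + 7*h^3 + 35*h^2*z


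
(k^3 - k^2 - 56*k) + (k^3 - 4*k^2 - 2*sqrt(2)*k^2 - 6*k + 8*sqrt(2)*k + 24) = 2*k^3 - 5*k^2 - 2*sqrt(2)*k^2 - 62*k + 8*sqrt(2)*k + 24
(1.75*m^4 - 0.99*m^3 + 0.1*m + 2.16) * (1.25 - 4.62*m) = -8.085*m^5 + 6.7613*m^4 - 1.2375*m^3 - 0.462*m^2 - 9.8542*m + 2.7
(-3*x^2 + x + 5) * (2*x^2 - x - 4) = -6*x^4 + 5*x^3 + 21*x^2 - 9*x - 20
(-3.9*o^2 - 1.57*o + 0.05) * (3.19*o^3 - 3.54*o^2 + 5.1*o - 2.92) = -12.441*o^5 + 8.7977*o^4 - 14.1727*o^3 + 3.204*o^2 + 4.8394*o - 0.146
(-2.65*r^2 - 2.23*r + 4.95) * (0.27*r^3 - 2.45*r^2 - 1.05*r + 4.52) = -0.7155*r^5 + 5.8904*r^4 + 9.5825*r^3 - 21.764*r^2 - 15.2771*r + 22.374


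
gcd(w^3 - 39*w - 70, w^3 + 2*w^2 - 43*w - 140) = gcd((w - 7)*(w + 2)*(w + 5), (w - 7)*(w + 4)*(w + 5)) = w^2 - 2*w - 35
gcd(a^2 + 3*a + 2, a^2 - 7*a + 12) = 1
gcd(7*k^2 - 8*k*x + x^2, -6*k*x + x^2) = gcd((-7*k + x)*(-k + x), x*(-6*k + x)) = 1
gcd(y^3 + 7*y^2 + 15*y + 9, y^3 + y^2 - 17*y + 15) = 1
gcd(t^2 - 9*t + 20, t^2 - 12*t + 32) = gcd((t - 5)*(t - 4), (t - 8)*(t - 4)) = t - 4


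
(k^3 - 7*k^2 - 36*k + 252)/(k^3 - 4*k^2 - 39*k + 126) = (k - 6)/(k - 3)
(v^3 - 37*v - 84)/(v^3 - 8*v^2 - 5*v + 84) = (v + 4)/(v - 4)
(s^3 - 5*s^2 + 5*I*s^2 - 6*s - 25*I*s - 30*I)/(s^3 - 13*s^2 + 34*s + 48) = (s + 5*I)/(s - 8)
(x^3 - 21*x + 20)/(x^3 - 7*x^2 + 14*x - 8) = (x + 5)/(x - 2)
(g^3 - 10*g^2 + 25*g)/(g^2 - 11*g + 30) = g*(g - 5)/(g - 6)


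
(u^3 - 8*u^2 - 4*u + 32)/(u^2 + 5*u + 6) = (u^2 - 10*u + 16)/(u + 3)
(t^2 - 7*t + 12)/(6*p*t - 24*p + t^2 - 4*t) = (t - 3)/(6*p + t)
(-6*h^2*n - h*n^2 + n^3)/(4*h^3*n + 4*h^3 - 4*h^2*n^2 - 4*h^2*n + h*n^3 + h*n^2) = n*(-6*h^2 - h*n + n^2)/(h*(4*h^2*n + 4*h^2 - 4*h*n^2 - 4*h*n + n^3 + n^2))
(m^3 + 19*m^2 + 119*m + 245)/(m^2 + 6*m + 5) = (m^2 + 14*m + 49)/(m + 1)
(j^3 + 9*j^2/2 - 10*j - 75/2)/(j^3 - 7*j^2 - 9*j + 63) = (2*j^2 + 15*j + 25)/(2*(j^2 - 4*j - 21))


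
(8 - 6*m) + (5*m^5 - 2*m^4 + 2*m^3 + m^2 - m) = 5*m^5 - 2*m^4 + 2*m^3 + m^2 - 7*m + 8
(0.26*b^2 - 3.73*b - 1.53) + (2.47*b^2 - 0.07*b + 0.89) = 2.73*b^2 - 3.8*b - 0.64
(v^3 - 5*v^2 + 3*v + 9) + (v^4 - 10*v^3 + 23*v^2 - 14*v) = v^4 - 9*v^3 + 18*v^2 - 11*v + 9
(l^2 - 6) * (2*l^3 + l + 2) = 2*l^5 - 11*l^3 + 2*l^2 - 6*l - 12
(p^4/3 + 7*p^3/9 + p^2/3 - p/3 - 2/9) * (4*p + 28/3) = 4*p^5/3 + 56*p^4/9 + 232*p^3/27 + 16*p^2/9 - 4*p - 56/27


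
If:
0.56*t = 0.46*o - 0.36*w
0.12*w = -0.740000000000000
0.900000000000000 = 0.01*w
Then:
No Solution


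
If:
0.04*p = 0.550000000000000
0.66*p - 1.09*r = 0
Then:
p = 13.75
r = 8.33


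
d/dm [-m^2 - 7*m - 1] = -2*m - 7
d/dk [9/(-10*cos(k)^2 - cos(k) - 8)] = -9*(20*cos(k) + 1)*sin(k)/(10*cos(k)^2 + cos(k) + 8)^2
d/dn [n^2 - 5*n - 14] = 2*n - 5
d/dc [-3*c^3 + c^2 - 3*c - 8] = -9*c^2 + 2*c - 3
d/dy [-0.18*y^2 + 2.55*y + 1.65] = 2.55 - 0.36*y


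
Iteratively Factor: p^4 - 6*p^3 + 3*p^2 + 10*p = (p - 5)*(p^3 - p^2 - 2*p) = p*(p - 5)*(p^2 - p - 2) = p*(p - 5)*(p + 1)*(p - 2)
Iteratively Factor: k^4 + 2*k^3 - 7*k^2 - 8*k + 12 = (k + 2)*(k^3 - 7*k + 6) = (k - 1)*(k + 2)*(k^2 + k - 6) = (k - 1)*(k + 2)*(k + 3)*(k - 2)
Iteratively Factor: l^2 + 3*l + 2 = (l + 2)*(l + 1)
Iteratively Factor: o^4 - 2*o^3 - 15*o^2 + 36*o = (o - 3)*(o^3 + o^2 - 12*o) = (o - 3)^2*(o^2 + 4*o) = (o - 3)^2*(o + 4)*(o)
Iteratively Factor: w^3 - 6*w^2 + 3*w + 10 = (w - 5)*(w^2 - w - 2) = (w - 5)*(w + 1)*(w - 2)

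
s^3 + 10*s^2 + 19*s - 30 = (s - 1)*(s + 5)*(s + 6)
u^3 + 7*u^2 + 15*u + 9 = (u + 1)*(u + 3)^2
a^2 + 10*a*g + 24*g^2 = (a + 4*g)*(a + 6*g)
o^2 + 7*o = o*(o + 7)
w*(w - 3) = w^2 - 3*w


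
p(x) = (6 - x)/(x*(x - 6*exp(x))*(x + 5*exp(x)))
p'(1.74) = 0.01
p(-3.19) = -0.28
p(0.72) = -0.06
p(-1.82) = -1.52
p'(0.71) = 0.21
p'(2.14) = 0.00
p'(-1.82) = -3.39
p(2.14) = -0.00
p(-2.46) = -0.57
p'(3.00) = 0.00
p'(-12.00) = 0.00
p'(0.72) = 0.21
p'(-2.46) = -0.66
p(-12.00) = -0.01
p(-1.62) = -2.66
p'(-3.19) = -0.23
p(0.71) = -0.06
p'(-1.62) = -9.50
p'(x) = (6 - x)*(-5*exp(x) - 1)/(x*(x - 6*exp(x))*(x + 5*exp(x))^2) + (6 - x)*(6*exp(x) - 1)/(x*(x - 6*exp(x))^2*(x + 5*exp(x))) - 1/(x*(x - 6*exp(x))*(x + 5*exp(x))) - (6 - x)/(x^2*(x - 6*exp(x))*(x + 5*exp(x)))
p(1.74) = -0.00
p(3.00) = 0.00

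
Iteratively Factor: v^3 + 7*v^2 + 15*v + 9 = (v + 3)*(v^2 + 4*v + 3) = (v + 1)*(v + 3)*(v + 3)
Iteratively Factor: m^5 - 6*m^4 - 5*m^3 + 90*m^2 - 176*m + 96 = (m - 3)*(m^4 - 3*m^3 - 14*m^2 + 48*m - 32) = (m - 3)*(m - 1)*(m^3 - 2*m^2 - 16*m + 32) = (m - 3)*(m - 2)*(m - 1)*(m^2 - 16) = (m - 3)*(m - 2)*(m - 1)*(m + 4)*(m - 4)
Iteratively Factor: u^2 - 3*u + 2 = (u - 2)*(u - 1)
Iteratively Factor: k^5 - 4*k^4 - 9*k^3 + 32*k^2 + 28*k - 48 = (k - 1)*(k^4 - 3*k^3 - 12*k^2 + 20*k + 48) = (k - 1)*(k + 2)*(k^3 - 5*k^2 - 2*k + 24) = (k - 3)*(k - 1)*(k + 2)*(k^2 - 2*k - 8) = (k - 4)*(k - 3)*(k - 1)*(k + 2)*(k + 2)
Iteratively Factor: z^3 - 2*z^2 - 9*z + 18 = (z - 3)*(z^2 + z - 6) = (z - 3)*(z - 2)*(z + 3)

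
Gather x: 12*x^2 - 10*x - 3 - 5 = 12*x^2 - 10*x - 8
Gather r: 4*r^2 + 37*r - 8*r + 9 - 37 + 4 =4*r^2 + 29*r - 24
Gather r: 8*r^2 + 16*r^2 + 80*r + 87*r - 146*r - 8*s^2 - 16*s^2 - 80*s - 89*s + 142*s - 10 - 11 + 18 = 24*r^2 + 21*r - 24*s^2 - 27*s - 3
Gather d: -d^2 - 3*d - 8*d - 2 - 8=-d^2 - 11*d - 10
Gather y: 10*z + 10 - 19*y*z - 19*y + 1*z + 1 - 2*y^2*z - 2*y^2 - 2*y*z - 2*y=y^2*(-2*z - 2) + y*(-21*z - 21) + 11*z + 11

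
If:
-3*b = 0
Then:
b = 0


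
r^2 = r^2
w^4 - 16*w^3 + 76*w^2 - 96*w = w*(w - 8)*(w - 6)*(w - 2)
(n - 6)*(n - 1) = n^2 - 7*n + 6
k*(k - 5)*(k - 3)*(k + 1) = k^4 - 7*k^3 + 7*k^2 + 15*k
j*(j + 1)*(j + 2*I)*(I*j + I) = I*j^4 - 2*j^3 + 2*I*j^3 - 4*j^2 + I*j^2 - 2*j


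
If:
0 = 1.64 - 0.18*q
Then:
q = 9.11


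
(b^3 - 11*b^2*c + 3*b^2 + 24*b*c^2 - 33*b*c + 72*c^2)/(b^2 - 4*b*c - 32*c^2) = (b^2 - 3*b*c + 3*b - 9*c)/(b + 4*c)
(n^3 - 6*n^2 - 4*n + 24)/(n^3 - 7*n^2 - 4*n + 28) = (n - 6)/(n - 7)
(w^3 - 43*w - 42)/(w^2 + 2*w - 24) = (w^2 - 6*w - 7)/(w - 4)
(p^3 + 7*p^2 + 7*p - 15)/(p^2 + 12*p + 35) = (p^2 + 2*p - 3)/(p + 7)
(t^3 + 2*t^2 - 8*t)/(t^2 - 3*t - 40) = t*(-t^2 - 2*t + 8)/(-t^2 + 3*t + 40)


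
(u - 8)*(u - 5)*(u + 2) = u^3 - 11*u^2 + 14*u + 80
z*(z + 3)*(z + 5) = z^3 + 8*z^2 + 15*z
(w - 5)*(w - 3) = w^2 - 8*w + 15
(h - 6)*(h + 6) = h^2 - 36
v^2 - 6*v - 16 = (v - 8)*(v + 2)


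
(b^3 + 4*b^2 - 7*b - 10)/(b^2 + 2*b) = (b^3 + 4*b^2 - 7*b - 10)/(b*(b + 2))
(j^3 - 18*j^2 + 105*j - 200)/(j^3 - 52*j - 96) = (j^2 - 10*j + 25)/(j^2 + 8*j + 12)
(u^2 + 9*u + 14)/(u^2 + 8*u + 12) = (u + 7)/(u + 6)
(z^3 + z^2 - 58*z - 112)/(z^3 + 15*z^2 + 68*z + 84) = (z - 8)/(z + 6)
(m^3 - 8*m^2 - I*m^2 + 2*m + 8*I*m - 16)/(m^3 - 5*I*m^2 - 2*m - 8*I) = (m - 8)/(m - 4*I)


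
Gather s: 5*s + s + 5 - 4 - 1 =6*s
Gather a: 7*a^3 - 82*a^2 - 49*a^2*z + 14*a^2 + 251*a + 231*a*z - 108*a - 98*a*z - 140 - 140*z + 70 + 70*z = 7*a^3 + a^2*(-49*z - 68) + a*(133*z + 143) - 70*z - 70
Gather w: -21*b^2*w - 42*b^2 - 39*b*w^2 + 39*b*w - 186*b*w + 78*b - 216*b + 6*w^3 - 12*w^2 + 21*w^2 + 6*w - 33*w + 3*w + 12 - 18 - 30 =-42*b^2 - 138*b + 6*w^3 + w^2*(9 - 39*b) + w*(-21*b^2 - 147*b - 24) - 36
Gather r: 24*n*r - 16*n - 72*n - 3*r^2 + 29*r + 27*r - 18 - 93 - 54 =-88*n - 3*r^2 + r*(24*n + 56) - 165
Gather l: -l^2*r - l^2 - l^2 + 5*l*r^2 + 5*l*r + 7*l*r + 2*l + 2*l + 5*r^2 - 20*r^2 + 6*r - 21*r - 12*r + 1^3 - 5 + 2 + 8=l^2*(-r - 2) + l*(5*r^2 + 12*r + 4) - 15*r^2 - 27*r + 6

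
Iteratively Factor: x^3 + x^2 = (x + 1)*(x^2) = x*(x + 1)*(x)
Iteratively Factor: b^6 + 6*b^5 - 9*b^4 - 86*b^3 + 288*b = (b + 4)*(b^5 + 2*b^4 - 17*b^3 - 18*b^2 + 72*b) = (b + 4)^2*(b^4 - 2*b^3 - 9*b^2 + 18*b) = b*(b + 4)^2*(b^3 - 2*b^2 - 9*b + 18) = b*(b - 2)*(b + 4)^2*(b^2 - 9) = b*(b - 2)*(b + 3)*(b + 4)^2*(b - 3)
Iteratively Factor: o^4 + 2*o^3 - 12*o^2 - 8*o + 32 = (o + 4)*(o^3 - 2*o^2 - 4*o + 8) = (o - 2)*(o + 4)*(o^2 - 4) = (o - 2)^2*(o + 4)*(o + 2)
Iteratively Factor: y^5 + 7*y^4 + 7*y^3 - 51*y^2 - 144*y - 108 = (y + 3)*(y^4 + 4*y^3 - 5*y^2 - 36*y - 36) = (y + 2)*(y + 3)*(y^3 + 2*y^2 - 9*y - 18) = (y - 3)*(y + 2)*(y + 3)*(y^2 + 5*y + 6) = (y - 3)*(y + 2)*(y + 3)^2*(y + 2)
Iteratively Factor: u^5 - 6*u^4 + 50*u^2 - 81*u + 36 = (u - 1)*(u^4 - 5*u^3 - 5*u^2 + 45*u - 36) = (u - 1)*(u + 3)*(u^3 - 8*u^2 + 19*u - 12) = (u - 4)*(u - 1)*(u + 3)*(u^2 - 4*u + 3) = (u - 4)*(u - 1)^2*(u + 3)*(u - 3)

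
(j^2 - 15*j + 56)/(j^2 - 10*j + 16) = (j - 7)/(j - 2)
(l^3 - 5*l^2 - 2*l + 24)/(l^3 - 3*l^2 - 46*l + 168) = (l^2 - l - 6)/(l^2 + l - 42)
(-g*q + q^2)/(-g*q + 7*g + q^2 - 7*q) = q/(q - 7)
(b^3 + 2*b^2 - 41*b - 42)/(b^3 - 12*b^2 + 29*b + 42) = (b + 7)/(b - 7)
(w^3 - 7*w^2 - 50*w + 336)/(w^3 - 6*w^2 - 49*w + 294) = (w - 8)/(w - 7)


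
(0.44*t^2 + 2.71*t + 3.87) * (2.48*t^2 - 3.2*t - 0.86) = 1.0912*t^4 + 5.3128*t^3 + 0.547199999999999*t^2 - 14.7146*t - 3.3282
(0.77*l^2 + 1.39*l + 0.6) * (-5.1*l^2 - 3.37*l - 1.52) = -3.927*l^4 - 9.6839*l^3 - 8.9147*l^2 - 4.1348*l - 0.912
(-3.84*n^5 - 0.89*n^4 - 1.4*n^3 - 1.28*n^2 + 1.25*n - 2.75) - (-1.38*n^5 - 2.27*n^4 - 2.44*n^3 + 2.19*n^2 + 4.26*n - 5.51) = -2.46*n^5 + 1.38*n^4 + 1.04*n^3 - 3.47*n^2 - 3.01*n + 2.76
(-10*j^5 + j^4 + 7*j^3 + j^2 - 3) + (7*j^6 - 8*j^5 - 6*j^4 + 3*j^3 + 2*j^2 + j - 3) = 7*j^6 - 18*j^5 - 5*j^4 + 10*j^3 + 3*j^2 + j - 6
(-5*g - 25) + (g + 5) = -4*g - 20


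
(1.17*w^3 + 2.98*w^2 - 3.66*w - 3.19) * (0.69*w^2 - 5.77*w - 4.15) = 0.8073*w^5 - 4.6947*w^4 - 24.5755*w^3 + 6.5501*w^2 + 33.5953*w + 13.2385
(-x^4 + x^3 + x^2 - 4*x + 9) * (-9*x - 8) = 9*x^5 - x^4 - 17*x^3 + 28*x^2 - 49*x - 72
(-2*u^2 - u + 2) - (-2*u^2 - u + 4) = -2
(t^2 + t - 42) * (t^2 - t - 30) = t^4 - 73*t^2 + 12*t + 1260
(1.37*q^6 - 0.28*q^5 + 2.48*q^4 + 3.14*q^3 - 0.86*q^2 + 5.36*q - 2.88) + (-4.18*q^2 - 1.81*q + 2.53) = 1.37*q^6 - 0.28*q^5 + 2.48*q^4 + 3.14*q^3 - 5.04*q^2 + 3.55*q - 0.35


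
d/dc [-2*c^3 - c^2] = 2*c*(-3*c - 1)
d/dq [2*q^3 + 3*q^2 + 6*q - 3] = 6*q^2 + 6*q + 6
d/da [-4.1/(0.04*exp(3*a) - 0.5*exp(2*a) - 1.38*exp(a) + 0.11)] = (0.492*exp(2*a) - 4.1*exp(a) - 5.658)*exp(a)/(0.04*exp(3*a) - 0.5*exp(2*a) - 1.38*exp(a) + 0.11)^2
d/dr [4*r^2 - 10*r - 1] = 8*r - 10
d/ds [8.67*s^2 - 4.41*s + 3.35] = 17.34*s - 4.41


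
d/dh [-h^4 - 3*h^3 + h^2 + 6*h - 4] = -4*h^3 - 9*h^2 + 2*h + 6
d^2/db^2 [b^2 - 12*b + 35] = 2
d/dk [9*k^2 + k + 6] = 18*k + 1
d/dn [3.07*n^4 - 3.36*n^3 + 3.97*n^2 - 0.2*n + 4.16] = 12.28*n^3 - 10.08*n^2 + 7.94*n - 0.2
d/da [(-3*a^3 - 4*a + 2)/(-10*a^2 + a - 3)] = (-(20*a - 1)*(3*a^3 + 4*a - 2) + (9*a^2 + 4)*(10*a^2 - a + 3))/(10*a^2 - a + 3)^2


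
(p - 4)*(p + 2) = p^2 - 2*p - 8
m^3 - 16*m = m*(m - 4)*(m + 4)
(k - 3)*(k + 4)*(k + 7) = k^3 + 8*k^2 - 5*k - 84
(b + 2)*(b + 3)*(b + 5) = b^3 + 10*b^2 + 31*b + 30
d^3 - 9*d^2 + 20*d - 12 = (d - 6)*(d - 2)*(d - 1)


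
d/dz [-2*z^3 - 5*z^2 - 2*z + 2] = -6*z^2 - 10*z - 2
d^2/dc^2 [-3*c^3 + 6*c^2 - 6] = 12 - 18*c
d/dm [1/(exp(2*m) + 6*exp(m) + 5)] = 2*(-exp(m) - 3)*exp(m)/(exp(2*m) + 6*exp(m) + 5)^2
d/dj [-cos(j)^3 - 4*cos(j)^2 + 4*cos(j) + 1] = (3*cos(j)^2 + 8*cos(j) - 4)*sin(j)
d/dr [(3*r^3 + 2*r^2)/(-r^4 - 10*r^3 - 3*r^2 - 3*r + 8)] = r*(3*r^5 + 4*r^4 + 11*r^3 - 18*r^2 + 66*r + 32)/(r^8 + 20*r^7 + 106*r^6 + 66*r^5 + 53*r^4 - 142*r^3 - 39*r^2 - 48*r + 64)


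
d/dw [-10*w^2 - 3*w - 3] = -20*w - 3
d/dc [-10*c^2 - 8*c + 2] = -20*c - 8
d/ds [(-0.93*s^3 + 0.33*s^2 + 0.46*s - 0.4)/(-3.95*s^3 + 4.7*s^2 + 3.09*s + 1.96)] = (-1.77635683940025e-15*s^5 - 3.0675*s^4 - 2.1134*s^3 - 11.3507*s^2 + 5.0536*s + 2.1376)/(15.6025*s^6 - 37.13*s^5 - 2.321*s^4 + 13.562*s^3 + 27.9721*s^2 + 12.1128*s + 3.8416)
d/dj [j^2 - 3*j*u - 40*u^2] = 2*j - 3*u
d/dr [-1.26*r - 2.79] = -1.26000000000000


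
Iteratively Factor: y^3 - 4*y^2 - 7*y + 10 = (y + 2)*(y^2 - 6*y + 5) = (y - 1)*(y + 2)*(y - 5)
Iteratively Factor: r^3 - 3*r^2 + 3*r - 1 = (r - 1)*(r^2 - 2*r + 1) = (r - 1)^2*(r - 1)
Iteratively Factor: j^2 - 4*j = (j - 4)*(j)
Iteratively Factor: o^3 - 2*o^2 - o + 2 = (o - 1)*(o^2 - o - 2) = (o - 2)*(o - 1)*(o + 1)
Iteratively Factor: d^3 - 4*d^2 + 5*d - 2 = (d - 2)*(d^2 - 2*d + 1) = (d - 2)*(d - 1)*(d - 1)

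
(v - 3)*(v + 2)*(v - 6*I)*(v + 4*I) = v^4 - v^3 - 2*I*v^3 + 18*v^2 + 2*I*v^2 - 24*v + 12*I*v - 144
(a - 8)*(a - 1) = a^2 - 9*a + 8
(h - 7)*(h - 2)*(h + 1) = h^3 - 8*h^2 + 5*h + 14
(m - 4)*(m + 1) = m^2 - 3*m - 4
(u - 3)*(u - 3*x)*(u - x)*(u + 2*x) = u^4 - 2*u^3*x - 3*u^3 - 5*u^2*x^2 + 6*u^2*x + 6*u*x^3 + 15*u*x^2 - 18*x^3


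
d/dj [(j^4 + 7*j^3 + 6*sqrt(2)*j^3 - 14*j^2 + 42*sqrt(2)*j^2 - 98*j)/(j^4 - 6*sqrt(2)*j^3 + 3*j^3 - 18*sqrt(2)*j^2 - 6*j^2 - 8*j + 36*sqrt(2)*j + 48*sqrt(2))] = 2*(-6*sqrt(2)*j^6 - 2*j^6 - 60*sqrt(2)*j^5 + 8*j^5 - 132*sqrt(2)*j^4 + 279*j^4 - 288*sqrt(2)*j^3 + 670*j^3 - 798*sqrt(2)*j^2 + 2138*j^2 - 672*sqrt(2)*j + 4032*j - 2352*sqrt(2))/(j^8 - 12*sqrt(2)*j^7 + 6*j^7 - 72*sqrt(2)*j^6 + 69*j^6 + 36*sqrt(2)*j^5 + 380*j^5 - 228*j^4 + 624*sqrt(2)*j^4 - 3648*j^3 + 144*sqrt(2)*j^3 - 1152*sqrt(2)*j^2 - 800*j^2 - 768*sqrt(2)*j + 6912*j + 4608)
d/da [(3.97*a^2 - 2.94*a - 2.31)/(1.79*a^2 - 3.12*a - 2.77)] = (-7.1238*a^2 - 13.724*a + 0.9366)/(3.2041*a^4 - 11.1696*a^3 - 0.1822*a^2 + 17.2848*a + 7.6729)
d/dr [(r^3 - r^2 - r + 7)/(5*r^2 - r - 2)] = (5*r^4 - 2*r^3 - 66*r + 9)/(25*r^4 - 10*r^3 - 19*r^2 + 4*r + 4)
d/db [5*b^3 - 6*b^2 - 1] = 3*b*(5*b - 4)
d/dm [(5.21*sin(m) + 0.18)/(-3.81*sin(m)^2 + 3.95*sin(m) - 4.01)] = (19.8501*sin(m)^2 + 1.3716*sin(m) - 21.6031)*cos(m)/(14.5161*sin(m)^4 - 30.099*sin(m)^3 + 46.1587*sin(m)^2 - 31.679*sin(m) + 16.0801)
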